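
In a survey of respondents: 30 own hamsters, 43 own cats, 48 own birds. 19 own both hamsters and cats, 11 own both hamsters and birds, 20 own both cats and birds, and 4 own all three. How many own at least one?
|A∪B∪C| = 30+43+48-19-11-20+4 = 75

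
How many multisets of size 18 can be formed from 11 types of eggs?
C(18+11-1, 11-1) = C(28, 10) = 13123110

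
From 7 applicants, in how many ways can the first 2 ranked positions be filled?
P(7,2) = 7!/(7-2)! = 42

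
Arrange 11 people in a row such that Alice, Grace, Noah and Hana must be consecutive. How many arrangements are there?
Treat the 4 as one block: (11-4+1)! × 4! = 40320 × 24 = 967680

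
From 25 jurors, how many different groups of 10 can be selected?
C(25,10) = 25!/(10!×15!) = 3268760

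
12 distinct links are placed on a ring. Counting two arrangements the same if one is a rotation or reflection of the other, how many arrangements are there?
(12-1)!/2 = 39916800/2 = 19958400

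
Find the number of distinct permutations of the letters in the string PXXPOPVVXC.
10! / (1! × 2! × 3! × 1! × 3!) = 50400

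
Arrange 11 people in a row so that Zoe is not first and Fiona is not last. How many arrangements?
By inclusion-exclusion: 11! - 2×(11-1)! + (11-2)! = 39916800 - 7257600 + 362880 = 33022080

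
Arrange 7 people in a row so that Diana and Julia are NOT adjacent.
Total - adjacent = 7! - (7-1)!×2 = 5040 - 1440 = 3600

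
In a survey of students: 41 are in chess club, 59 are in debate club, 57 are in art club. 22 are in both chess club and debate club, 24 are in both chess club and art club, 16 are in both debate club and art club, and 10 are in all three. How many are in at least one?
|A∪B∪C| = 41+59+57-22-24-16+10 = 105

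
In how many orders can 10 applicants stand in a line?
10! = 3628800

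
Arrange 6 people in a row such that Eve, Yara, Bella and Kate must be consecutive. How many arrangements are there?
Treat the 4 as one block: (6-4+1)! × 4! = 6 × 24 = 144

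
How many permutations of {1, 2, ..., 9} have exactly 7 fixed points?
Choose the 7 fixed points C(9,7) = 36, derange the rest: !2 = Σ_{j=0}^{2} (-1)^j·2!/j! = 2 - 2 + 1 = 1. Product = 36 × 1 = 36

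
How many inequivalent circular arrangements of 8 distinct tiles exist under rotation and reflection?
(8-1)!/2 = 5040/2 = 2520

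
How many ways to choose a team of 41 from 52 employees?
C(52,41) = 52!/(41!×11!) = 60403728840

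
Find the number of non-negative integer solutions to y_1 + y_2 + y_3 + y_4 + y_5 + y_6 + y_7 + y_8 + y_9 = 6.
C(6+9-1, 9-1) = C(14, 8) = 3003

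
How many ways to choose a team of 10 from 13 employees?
C(13,10) = 13!/(10!×3!) = 286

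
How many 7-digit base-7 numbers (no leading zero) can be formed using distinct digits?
First digit: 6 choices (nonzero). Then descending: 6 × 6 × 5 × 4 × 3 × 2 × 1 = 4320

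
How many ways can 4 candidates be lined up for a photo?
4! = 24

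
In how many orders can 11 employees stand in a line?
11! = 39916800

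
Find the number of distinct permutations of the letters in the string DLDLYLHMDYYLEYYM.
16! / (4! × 5! × 1! × 3! × 2! × 1!) = 605404800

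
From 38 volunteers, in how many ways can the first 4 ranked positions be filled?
P(38,4) = 38!/(38-4)! = 1771560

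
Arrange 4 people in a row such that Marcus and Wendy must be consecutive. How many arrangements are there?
Treat the 2 as one block: (4-2+1)! × 2! = 6 × 2 = 12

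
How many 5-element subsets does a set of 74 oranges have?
C(74,5) = 74!/(5!×69!) = 16108764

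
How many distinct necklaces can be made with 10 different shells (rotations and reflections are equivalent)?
(10-1)!/2 = 362880/2 = 181440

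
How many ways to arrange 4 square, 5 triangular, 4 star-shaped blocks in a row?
13! / (4! × 5! × 4!) = 90090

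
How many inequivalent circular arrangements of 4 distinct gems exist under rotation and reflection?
(4-1)!/2 = 6/2 = 3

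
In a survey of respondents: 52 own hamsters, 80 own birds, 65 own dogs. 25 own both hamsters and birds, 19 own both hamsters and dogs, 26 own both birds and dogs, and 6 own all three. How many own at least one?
|A∪B∪C| = 52+80+65-25-19-26+6 = 133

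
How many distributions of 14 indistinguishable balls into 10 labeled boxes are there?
C(14+10-1, 10-1) = C(23, 9) = 817190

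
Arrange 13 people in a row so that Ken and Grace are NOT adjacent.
Total - adjacent = 13! - (13-1)!×2 = 6227020800 - 958003200 = 5269017600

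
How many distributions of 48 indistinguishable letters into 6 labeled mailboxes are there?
C(48+6-1, 6-1) = C(53, 5) = 2869685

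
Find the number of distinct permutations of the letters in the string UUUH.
4! / (3! × 1!) = 4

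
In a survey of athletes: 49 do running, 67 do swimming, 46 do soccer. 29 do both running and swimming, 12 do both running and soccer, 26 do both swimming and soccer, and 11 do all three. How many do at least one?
|A∪B∪C| = 49+67+46-29-12-26+11 = 106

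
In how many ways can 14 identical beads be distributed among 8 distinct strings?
C(14+8-1, 8-1) = C(21, 7) = 116280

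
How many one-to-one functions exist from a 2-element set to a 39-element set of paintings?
P(39,2) = 39!/(39-2)! = 1482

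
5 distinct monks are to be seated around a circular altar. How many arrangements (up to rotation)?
Circular: fix one position, arrange the rest. (5-1)! = 24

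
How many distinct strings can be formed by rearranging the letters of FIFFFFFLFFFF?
12! / (10! × 1! × 1!) = 132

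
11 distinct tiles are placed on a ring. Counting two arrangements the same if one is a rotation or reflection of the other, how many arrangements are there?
(11-1)!/2 = 3628800/2 = 1814400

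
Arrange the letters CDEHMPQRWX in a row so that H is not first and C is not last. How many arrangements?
By inclusion-exclusion: 10! - 2×(10-1)! + (10-2)! = 3628800 - 725760 + 40320 = 2943360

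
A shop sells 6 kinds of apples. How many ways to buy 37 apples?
C(37+6-1, 6-1) = C(42, 5) = 850668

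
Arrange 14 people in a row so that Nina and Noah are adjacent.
Treat as block: (14-1)! × 2! = 6227020800 × 2 = 12454041600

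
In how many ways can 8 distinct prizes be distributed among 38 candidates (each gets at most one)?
P(38,8) = 38!/(38-8)! = 1971788797440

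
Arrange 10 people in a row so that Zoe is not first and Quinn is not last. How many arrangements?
By inclusion-exclusion: 10! - 2×(10-1)! + (10-2)! = 3628800 - 725760 + 40320 = 2943360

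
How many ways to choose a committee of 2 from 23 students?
C(23,2) = 23!/(2!×21!) = 253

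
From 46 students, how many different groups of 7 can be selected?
C(46,7) = 46!/(7!×39!) = 53524680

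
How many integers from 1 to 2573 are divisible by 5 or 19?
⌊2573/5⌋ + ⌊2573/19⌋ - ⌊2573/95⌋ = 514 + 135 - 27 = 622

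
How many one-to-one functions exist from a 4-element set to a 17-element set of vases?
P(17,4) = 17!/(17-4)! = 57120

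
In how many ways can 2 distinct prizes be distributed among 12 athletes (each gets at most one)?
P(12,2) = 12!/(12-2)! = 132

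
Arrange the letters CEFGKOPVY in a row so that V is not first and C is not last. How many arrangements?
By inclusion-exclusion: 9! - 2×(9-1)! + (9-2)! = 362880 - 80640 + 5040 = 287280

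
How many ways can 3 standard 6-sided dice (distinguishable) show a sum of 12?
Coefficient of x^12 in (x + x² + ... + x^6)^3. By inclusion-exclusion on dice exceeding 6: Σ_j (-1)^j C(3,j)·C(12-1-6j, 2) = C(3,0)·C(11,2) - C(3,1)·C(5,2) = 1·55 - 3·10 = 25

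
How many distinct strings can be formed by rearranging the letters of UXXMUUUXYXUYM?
13! / (4! × 2! × 2! × 5!) = 540540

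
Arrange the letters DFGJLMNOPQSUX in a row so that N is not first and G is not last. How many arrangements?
By inclusion-exclusion: 13! - 2×(13-1)! + (13-2)! = 6227020800 - 958003200 + 39916800 = 5308934400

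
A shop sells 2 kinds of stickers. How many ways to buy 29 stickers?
C(29+2-1, 2-1) = C(30, 1) = 30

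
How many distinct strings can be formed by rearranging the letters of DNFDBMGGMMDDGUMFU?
17! / (3! × 4! × 1! × 2! × 1! × 4! × 2!) = 25729704000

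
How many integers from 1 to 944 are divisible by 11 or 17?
⌊944/11⌋ + ⌊944/17⌋ - ⌊944/187⌋ = 85 + 55 - 5 = 135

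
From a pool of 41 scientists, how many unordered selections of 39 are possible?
C(41,39) = 41!/(39!×2!) = 820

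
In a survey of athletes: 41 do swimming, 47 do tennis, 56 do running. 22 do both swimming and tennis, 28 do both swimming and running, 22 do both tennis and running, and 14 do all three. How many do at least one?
|A∪B∪C| = 41+47+56-22-28-22+14 = 86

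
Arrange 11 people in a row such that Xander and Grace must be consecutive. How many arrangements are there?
Treat the 2 as one block: (11-2+1)! × 2! = 3628800 × 2 = 7257600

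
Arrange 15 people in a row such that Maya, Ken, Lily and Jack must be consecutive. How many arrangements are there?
Treat the 4 as one block: (15-4+1)! × 4! = 479001600 × 24 = 11496038400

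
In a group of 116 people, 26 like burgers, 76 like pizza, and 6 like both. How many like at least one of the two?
|A∪B| = |A| + |B| - |A∩B| = 26 + 76 - 6 = 96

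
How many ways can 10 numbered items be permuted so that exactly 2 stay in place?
Choose the 2 fixed points C(10,2) = 45, derange the rest: !8 = Σ_{j=0}^{8} (-1)^j·8!/j! = 40320 - 40320 + 20160 - 6720 + 1680 - 336 + 56 - 8 + 1 = 14833. Product = 45 × 14833 = 667485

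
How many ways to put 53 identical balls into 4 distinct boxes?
C(53+4-1, 4-1) = C(56, 3) = 27720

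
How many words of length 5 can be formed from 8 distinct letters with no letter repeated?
P(8,5) = 8!/(8-5)! = 6720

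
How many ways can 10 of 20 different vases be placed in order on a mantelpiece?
P(20,10) = 20!/(20-10)! = 670442572800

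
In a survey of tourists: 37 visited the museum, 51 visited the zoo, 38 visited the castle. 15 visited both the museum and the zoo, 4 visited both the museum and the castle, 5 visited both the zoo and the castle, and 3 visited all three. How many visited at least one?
|A∪B∪C| = 37+51+38-15-4-5+3 = 105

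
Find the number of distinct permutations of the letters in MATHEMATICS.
11! / (2! × 2! × 2! × 1! × 1! × 1! × 1! × 1!) = 4989600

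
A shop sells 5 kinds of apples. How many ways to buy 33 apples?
C(33+5-1, 5-1) = C(37, 4) = 66045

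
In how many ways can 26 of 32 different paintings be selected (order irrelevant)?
C(32,26) = 32!/(26!×6!) = 906192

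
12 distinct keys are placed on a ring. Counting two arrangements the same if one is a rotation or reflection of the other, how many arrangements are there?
(12-1)!/2 = 39916800/2 = 19958400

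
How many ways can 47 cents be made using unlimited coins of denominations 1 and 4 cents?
Coefficient of x^47 in 1/(1-x^1) · 1/(1-x^4). Use j coins of 4 for j = 0..⌊47/4⌋ = 11, the rest in 1s: 11 + 1 = 12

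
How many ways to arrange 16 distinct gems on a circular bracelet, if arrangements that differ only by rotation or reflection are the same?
(16-1)!/2 = 1307674368000/2 = 653837184000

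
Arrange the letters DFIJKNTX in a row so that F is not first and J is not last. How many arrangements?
By inclusion-exclusion: 8! - 2×(8-1)! + (8-2)! = 40320 - 10080 + 720 = 30960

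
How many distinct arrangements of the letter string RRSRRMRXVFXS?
12! / (5! × 1! × 2! × 2! × 1! × 1!) = 997920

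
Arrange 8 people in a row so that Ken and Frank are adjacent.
Treat as block: (8-1)! × 2! = 5040 × 2 = 10080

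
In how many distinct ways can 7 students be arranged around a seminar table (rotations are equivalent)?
Circular: fix one position, arrange the rest. (7-1)! = 720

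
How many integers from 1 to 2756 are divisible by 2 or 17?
⌊2756/2⌋ + ⌊2756/17⌋ - ⌊2756/34⌋ = 1378 + 162 - 81 = 1459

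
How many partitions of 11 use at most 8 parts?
By conjugation, equals partitions of 11 into parts ≤ 8. Let r_j(i) = number of partitions of i into parts ≤ j, for i = 0..11. r_1(i) = 1 for all i; r_j(i) = r_{j-1}(i) + r_j(i-j). Rows j = 2..8: ≤2: 1 1 2 2 3 3 4 4 5 5 6 6; ≤3: 1 1 2 3 4 5 7 8 10 12 14 16; ≤4: 1 1 2 3 5 6 9 11 15 18 23 27; ≤5: 1 1 2 3 5 7 10 13 18 23 30 37; ≤6: 1 1 2 3 5 7 11 14 20 26 35 44; ≤7: 1 1 2 3 5 7 11 15 21 28 38 49; ≤8: 1 1 2 3 5 7 11 15 22 29 40 52. r_8(11) = 52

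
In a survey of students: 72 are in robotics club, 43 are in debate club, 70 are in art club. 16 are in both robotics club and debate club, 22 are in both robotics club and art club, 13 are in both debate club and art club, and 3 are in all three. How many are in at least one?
|A∪B∪C| = 72+43+70-16-22-13+3 = 137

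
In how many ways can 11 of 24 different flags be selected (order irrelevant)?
C(24,11) = 24!/(11!×13!) = 2496144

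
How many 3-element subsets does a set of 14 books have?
C(14,3) = 14!/(3!×11!) = 364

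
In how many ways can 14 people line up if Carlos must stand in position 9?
Fix one position: (14-1)! = 6227020800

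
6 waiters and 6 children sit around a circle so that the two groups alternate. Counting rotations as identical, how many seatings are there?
Fix one of the waiters: (6-1)! ways for the remaining waiters, × 6! ways for the children = 120 × 720 = 86400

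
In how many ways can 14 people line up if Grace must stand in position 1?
Fix one position: (14-1)! = 6227020800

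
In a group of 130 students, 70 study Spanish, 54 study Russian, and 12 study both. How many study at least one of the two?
|A∪B| = |A| + |B| - |A∩B| = 70 + 54 - 12 = 112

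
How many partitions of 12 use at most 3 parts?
By conjugation, equals partitions of 12 into parts ≤ 3. Let r_j(i) = number of partitions of i into parts ≤ j, for i = 0..12. r_1(i) = 1 for all i; r_j(i) = r_{j-1}(i) + r_j(i-j). Rows j = 2..3: ≤2: 1 1 2 2 3 3 4 4 5 5 6 6 7; ≤3: 1 1 2 3 4 5 7 8 10 12 14 16 19. r_3(12) = 19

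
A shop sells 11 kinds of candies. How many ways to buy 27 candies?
C(27+11-1, 11-1) = C(37, 10) = 348330136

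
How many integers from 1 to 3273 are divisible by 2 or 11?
⌊3273/2⌋ + ⌊3273/11⌋ - ⌊3273/22⌋ = 1636 + 297 - 148 = 1785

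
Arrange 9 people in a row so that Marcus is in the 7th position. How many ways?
Fix one position: (9-1)! = 40320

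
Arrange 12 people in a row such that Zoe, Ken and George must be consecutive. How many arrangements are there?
Treat the 3 as one block: (12-3+1)! × 3! = 3628800 × 6 = 21772800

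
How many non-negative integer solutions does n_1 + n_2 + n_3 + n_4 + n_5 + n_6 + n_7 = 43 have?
C(43+7-1, 7-1) = C(49, 6) = 13983816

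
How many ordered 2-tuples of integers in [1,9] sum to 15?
Coefficient of x^15 in (x + x² + ... + x^9)^2. By inclusion-exclusion on dice exceeding 9: Σ_j (-1)^j C(2,j)·C(15-1-9j, 1) = C(2,0)·C(14,1) - C(2,1)·C(5,1) = 1·14 - 2·5 = 4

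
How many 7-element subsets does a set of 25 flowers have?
C(25,7) = 25!/(7!×18!) = 480700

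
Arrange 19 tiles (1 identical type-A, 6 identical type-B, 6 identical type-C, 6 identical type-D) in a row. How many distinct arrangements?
19! / (1! × 6! × 6! × 6!) = 325909584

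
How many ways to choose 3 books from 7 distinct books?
C(7,3) = 7!/(3!×4!) = 35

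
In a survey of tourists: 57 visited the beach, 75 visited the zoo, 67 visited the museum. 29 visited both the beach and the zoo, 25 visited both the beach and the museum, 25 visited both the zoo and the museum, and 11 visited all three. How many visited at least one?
|A∪B∪C| = 57+75+67-29-25-25+11 = 131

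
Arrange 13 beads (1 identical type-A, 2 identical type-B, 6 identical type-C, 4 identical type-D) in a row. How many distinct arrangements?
13! / (1! × 2! × 6! × 4!) = 180180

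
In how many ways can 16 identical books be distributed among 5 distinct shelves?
C(16+5-1, 5-1) = C(20, 4) = 4845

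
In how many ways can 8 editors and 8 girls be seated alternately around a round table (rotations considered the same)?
Fix one of the editors: (8-1)! ways for the remaining editors, × 8! ways for the girls = 5040 × 40320 = 203212800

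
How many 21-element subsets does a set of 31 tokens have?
C(31,21) = 31!/(21!×10!) = 44352165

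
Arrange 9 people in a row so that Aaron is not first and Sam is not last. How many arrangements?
By inclusion-exclusion: 9! - 2×(9-1)! + (9-2)! = 362880 - 80640 + 5040 = 287280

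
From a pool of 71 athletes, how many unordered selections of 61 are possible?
C(71,61) = 71!/(61!×10!) = 461738052776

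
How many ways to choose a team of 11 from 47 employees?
C(47,11) = 47!/(11!×36!) = 17417133617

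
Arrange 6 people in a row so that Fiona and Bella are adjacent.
Treat as block: (6-1)! × 2! = 120 × 2 = 240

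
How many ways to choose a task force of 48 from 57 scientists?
C(57,48) = 57!/(48!×9!) = 8996462475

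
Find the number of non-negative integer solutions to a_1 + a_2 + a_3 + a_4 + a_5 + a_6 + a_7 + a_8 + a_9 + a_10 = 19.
C(19+10-1, 10-1) = C(28, 9) = 6906900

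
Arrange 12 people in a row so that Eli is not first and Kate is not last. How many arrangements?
By inclusion-exclusion: 12! - 2×(12-1)! + (12-2)! = 479001600 - 79833600 + 3628800 = 402796800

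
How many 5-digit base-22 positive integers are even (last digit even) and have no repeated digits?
Last∈{0,2,4,6,8,10,12,14,16,18,20}. Last=0: 143640. Last nonzero: 10×20×P(20,3) = 1368000. Total = 1511640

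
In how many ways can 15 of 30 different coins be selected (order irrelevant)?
C(30,15) = 30!/(15!×15!) = 155117520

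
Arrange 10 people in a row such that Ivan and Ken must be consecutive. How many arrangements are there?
Treat the 2 as one block: (10-2+1)! × 2! = 362880 × 2 = 725760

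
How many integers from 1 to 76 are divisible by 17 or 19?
⌊76/17⌋ + ⌊76/19⌋ - ⌊76/323⌋ = 4 + 4 - 0 = 8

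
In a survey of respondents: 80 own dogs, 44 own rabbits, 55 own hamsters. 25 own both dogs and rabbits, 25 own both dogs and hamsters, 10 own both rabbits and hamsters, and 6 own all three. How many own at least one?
|A∪B∪C| = 80+44+55-25-25-10+6 = 125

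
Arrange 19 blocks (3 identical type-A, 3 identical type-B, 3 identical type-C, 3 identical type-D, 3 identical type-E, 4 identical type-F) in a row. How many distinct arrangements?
19! / (3! × 3! × 3! × 3! × 3! × 4!) = 651819168000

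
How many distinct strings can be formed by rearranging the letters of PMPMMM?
6! / (4! × 2!) = 15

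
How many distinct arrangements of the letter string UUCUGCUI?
8! / (1! × 1! × 2! × 4!) = 840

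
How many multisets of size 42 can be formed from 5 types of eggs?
C(42+5-1, 5-1) = C(46, 4) = 163185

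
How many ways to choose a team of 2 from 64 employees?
C(64,2) = 64!/(2!×62!) = 2016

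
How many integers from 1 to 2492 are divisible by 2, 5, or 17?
⌊2492/2⌋+⌊2492/5⌋+⌊2492/17⌋ - ⌊2492/10⌋-⌊2492/34⌋-⌊2492/85⌋ + ⌊2492/170⌋ = 1246+498+146 - 249-73-29 + 14 = 1553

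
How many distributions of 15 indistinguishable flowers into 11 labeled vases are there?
C(15+11-1, 11-1) = C(25, 10) = 3268760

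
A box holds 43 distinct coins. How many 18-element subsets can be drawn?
C(43,18) = 43!/(18!×25!) = 608359048206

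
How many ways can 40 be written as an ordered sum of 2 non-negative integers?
C(40+2-1, 2-1) = C(41, 1) = 41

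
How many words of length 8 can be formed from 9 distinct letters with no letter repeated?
P(9,8) = 9!/(9-8)! = 362880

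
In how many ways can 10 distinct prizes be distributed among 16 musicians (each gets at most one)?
P(16,10) = 16!/(16-10)! = 29059430400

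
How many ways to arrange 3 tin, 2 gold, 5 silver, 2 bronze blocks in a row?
12! / (3! × 2! × 5! × 2!) = 166320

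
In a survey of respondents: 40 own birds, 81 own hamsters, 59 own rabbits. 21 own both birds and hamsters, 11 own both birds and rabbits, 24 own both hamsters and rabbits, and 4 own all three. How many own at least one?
|A∪B∪C| = 40+81+59-21-11-24+4 = 128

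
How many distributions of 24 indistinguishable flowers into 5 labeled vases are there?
C(24+5-1, 5-1) = C(28, 4) = 20475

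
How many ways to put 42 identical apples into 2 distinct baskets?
C(42+2-1, 2-1) = C(43, 1) = 43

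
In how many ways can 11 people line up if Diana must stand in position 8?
Fix one position: (11-1)! = 3628800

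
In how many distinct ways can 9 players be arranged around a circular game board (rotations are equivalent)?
Circular: fix one position, arrange the rest. (9-1)! = 40320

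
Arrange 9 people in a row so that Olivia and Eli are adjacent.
Treat as block: (9-1)! × 2! = 40320 × 2 = 80640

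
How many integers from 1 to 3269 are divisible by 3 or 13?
⌊3269/3⌋ + ⌊3269/13⌋ - ⌊3269/39⌋ = 1089 + 251 - 83 = 1257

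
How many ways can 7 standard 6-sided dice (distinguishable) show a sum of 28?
Coefficient of x^28 in (x + x² + ... + x^6)^7. By inclusion-exclusion on dice exceeding 6: Σ_j (-1)^j C(7,j)·C(28-1-6j, 6) = C(7,0)·C(27,6) - C(7,1)·C(21,6) + C(7,2)·C(15,6) - C(7,3)·C(9,6) = 1·296010 - 7·54264 + 21·5005 - 35·84 = 18327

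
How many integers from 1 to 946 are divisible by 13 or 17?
⌊946/13⌋ + ⌊946/17⌋ - ⌊946/221⌋ = 72 + 55 - 4 = 123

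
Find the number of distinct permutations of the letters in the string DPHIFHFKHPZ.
11! / (1! × 1! × 2! × 1! × 1! × 2! × 3!) = 1663200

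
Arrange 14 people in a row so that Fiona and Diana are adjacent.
Treat as block: (14-1)! × 2! = 6227020800 × 2 = 12454041600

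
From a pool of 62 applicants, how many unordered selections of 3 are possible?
C(62,3) = 62!/(3!×59!) = 37820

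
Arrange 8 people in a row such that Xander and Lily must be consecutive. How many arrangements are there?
Treat the 2 as one block: (8-2+1)! × 2! = 5040 × 2 = 10080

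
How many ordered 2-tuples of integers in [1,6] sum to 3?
Coefficient of x^3 in (x + x² + ... + x^6)^2. By inclusion-exclusion on dice exceeding 6: Σ_j (-1)^j C(2,j)·C(3-1-6j, 1) = C(2,0)·C(2,1) = 1·2 = 2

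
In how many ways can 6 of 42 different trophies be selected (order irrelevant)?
C(42,6) = 42!/(6!×36!) = 5245786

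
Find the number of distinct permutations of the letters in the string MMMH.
4! / (1! × 3!) = 4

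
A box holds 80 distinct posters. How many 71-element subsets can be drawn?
C(80,71) = 80!/(71!×9!) = 231900297200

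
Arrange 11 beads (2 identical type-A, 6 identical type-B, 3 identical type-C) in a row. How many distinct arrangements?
11! / (2! × 6! × 3!) = 4620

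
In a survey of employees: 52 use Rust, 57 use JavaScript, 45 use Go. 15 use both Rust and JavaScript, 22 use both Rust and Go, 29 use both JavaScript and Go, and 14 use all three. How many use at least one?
|A∪B∪C| = 52+57+45-15-22-29+14 = 102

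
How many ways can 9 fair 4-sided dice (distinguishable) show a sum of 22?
Coefficient of x^22 in (x + x² + ... + x^4)^9. By inclusion-exclusion on dice exceeding 4: Σ_j (-1)^j C(9,j)·C(22-1-4j, 8) = C(9,0)·C(21,8) - C(9,1)·C(17,8) + C(9,2)·C(13,8) - C(9,3)·C(9,8) = 1·203490 - 9·24310 + 36·1287 - 84·9 = 30276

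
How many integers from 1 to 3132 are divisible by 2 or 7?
⌊3132/2⌋ + ⌊3132/7⌋ - ⌊3132/14⌋ = 1566 + 447 - 223 = 1790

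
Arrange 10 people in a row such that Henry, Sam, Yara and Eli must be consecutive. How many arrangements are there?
Treat the 4 as one block: (10-4+1)! × 4! = 5040 × 24 = 120960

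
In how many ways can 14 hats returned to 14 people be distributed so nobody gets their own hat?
!14 = Σ_{j=0}^{14} (-1)^j·14!/j! = 87178291200 - 87178291200 + 43589145600 - 14529715200 + 3632428800 - 726485760 + 121080960 - 17297280 + 2162160 - 240240 + 24024 - 2184 + 182 - 14 + 1 = 32071101049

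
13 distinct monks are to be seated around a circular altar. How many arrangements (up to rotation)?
Circular: fix one position, arrange the rest. (13-1)! = 479001600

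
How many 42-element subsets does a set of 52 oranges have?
C(52,42) = 52!/(42!×10!) = 15820024220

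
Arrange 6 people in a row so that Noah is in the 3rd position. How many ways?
Fix one position: (6-1)! = 120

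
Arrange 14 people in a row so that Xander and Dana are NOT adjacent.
Total - adjacent = 14! - (14-1)!×2 = 87178291200 - 12454041600 = 74724249600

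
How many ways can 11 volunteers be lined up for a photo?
11! = 39916800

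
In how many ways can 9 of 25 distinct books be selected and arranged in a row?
P(25,9) = 25!/(25-9)! = 741354768000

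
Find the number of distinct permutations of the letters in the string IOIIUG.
6! / (3! × 1! × 1! × 1!) = 120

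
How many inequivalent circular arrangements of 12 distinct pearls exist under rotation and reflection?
(12-1)!/2 = 39916800/2 = 19958400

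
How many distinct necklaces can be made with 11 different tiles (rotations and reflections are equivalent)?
(11-1)!/2 = 3628800/2 = 1814400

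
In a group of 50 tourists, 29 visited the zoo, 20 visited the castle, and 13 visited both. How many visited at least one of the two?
|A∪B| = |A| + |B| - |A∩B| = 29 + 20 - 13 = 36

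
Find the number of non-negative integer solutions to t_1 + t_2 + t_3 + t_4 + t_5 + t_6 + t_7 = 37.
C(37+7-1, 7-1) = C(43, 6) = 6096454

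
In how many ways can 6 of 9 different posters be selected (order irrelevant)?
C(9,6) = 9!/(6!×3!) = 84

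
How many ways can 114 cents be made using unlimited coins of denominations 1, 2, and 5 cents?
Coefficient of x^114 in 1/(1-x^1) · 1/(1-x^2) · 1/(1-x^5). Case on j = number of 5-cent coins (j = 0..22); remainder r = 114 - 5j is made from {1,2} in ⌊r/2⌋+1 ways. r = 114, 109, 104, 99, 94, 89, 84, 79, 74, 69, 64, 59, 54, 49, 44, 39, 34, 29, 24, 19, 14, 9, 4 → 58 + 55 + 53 + 50 + 48 + 45 + 43 + 40 + 38 + 35 + 33 + 30 + 28 + 25 + 23 + 20 + 18 + 15 + 13 + 10 + 8 + 5 + 3 = 696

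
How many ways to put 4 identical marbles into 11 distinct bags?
C(4+11-1, 11-1) = C(14, 10) = 1001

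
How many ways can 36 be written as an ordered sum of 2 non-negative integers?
C(36+2-1, 2-1) = C(37, 1) = 37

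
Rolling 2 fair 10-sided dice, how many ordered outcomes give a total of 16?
Coefficient of x^16 in (x + x² + ... + x^10)^2. By inclusion-exclusion on dice exceeding 10: Σ_j (-1)^j C(2,j)·C(16-1-10j, 1) = C(2,0)·C(15,1) - C(2,1)·C(5,1) = 1·15 - 2·5 = 5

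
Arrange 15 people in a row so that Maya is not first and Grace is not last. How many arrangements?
By inclusion-exclusion: 15! - 2×(15-1)! + (15-2)! = 1307674368000 - 174356582400 + 6227020800 = 1139544806400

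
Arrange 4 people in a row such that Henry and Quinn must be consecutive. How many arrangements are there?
Treat the 2 as one block: (4-2+1)! × 2! = 6 × 2 = 12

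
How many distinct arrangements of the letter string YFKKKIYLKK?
10! / (1! × 1! × 2! × 5! × 1!) = 15120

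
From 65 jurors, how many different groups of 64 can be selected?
C(65,64) = 65!/(64!×1!) = 65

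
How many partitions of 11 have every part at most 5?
Let r_j(i) = number of partitions of i into parts ≤ j, for i = 0..11. r_1(i) = 1 for all i; r_j(i) = r_{j-1}(i) + r_j(i-j). Rows j = 2..5: ≤2: 1 1 2 2 3 3 4 4 5 5 6 6; ≤3: 1 1 2 3 4 5 7 8 10 12 14 16; ≤4: 1 1 2 3 5 6 9 11 15 18 23 27; ≤5: 1 1 2 3 5 7 10 13 18 23 30 37. r_5(11) = 37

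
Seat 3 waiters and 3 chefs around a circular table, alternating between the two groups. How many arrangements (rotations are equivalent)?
Fix one of the waiters: (3-1)! ways for the remaining waiters, × 3! ways for the chefs = 2 × 6 = 12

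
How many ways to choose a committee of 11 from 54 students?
C(54,11) = 54!/(11!×43!) = 95722852680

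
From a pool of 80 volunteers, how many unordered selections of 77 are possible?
C(80,77) = 80!/(77!×3!) = 82160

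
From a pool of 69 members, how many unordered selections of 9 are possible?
C(69,9) = 69!/(9!×60!) = 56672074888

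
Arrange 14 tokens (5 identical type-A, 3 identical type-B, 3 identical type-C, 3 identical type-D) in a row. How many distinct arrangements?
14! / (5! × 3! × 3! × 3!) = 3363360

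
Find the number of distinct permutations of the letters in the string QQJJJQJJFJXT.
12! / (1! × 1! × 3! × 6! × 1!) = 110880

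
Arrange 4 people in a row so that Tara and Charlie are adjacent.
Treat as block: (4-1)! × 2! = 6 × 2 = 12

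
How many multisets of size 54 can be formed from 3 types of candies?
C(54+3-1, 3-1) = C(56, 2) = 1540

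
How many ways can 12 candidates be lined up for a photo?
12! = 479001600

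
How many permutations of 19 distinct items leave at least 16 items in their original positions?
Exactly j fixed points: C(19,j)·!(19-j); sum over j ≥ 16 (derangement numbers via !m = (m-1)·(!(m-1) + !(m-2)): !0..!3 = 1, 0, 1, 2). Σ_{j=16}^{19} C(19,j)·!(19-j) = C(19,16)·!3 + C(19,17)·!2 + C(19,18)·!1 + C(19,19)·!0 = 969·2 + 171·1 + 19·0 + 1·1 = 2110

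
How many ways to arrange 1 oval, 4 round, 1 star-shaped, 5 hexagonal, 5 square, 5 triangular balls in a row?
21! / (1! × 4! × 1! × 5! × 5! × 5!) = 1231938227520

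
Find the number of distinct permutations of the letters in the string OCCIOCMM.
8! / (3! × 1! × 2! × 2!) = 1680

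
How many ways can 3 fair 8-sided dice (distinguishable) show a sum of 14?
Coefficient of x^14 in (x + x² + ... + x^8)^3. By inclusion-exclusion on dice exceeding 8: Σ_j (-1)^j C(3,j)·C(14-1-8j, 2) = C(3,0)·C(13,2) - C(3,1)·C(5,2) = 1·78 - 3·10 = 48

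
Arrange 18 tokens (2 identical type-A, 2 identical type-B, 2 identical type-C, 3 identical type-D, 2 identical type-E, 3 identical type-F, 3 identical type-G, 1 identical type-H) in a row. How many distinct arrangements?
18! / (2! × 2! × 2! × 3! × 2! × 3! × 3! × 1!) = 1852538688000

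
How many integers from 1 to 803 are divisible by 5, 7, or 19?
⌊803/5⌋+⌊803/7⌋+⌊803/19⌋ - ⌊803/35⌋-⌊803/95⌋-⌊803/133⌋ + ⌊803/665⌋ = 160+114+42 - 22-8-6 + 1 = 281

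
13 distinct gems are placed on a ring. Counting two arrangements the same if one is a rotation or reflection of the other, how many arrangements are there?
(13-1)!/2 = 479001600/2 = 239500800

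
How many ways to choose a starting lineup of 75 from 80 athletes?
C(80,75) = 80!/(75!×5!) = 24040016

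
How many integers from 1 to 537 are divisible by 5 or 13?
⌊537/5⌋ + ⌊537/13⌋ - ⌊537/65⌋ = 107 + 41 - 8 = 140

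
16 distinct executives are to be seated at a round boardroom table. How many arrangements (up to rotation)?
Circular: fix one position, arrange the rest. (16-1)! = 1307674368000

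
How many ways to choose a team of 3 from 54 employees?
C(54,3) = 54!/(3!×51!) = 24804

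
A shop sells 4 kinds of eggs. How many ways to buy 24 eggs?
C(24+4-1, 4-1) = C(27, 3) = 2925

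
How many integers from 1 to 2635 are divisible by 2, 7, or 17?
⌊2635/2⌋+⌊2635/7⌋+⌊2635/17⌋ - ⌊2635/14⌋-⌊2635/34⌋-⌊2635/119⌋ + ⌊2635/238⌋ = 1317+376+155 - 188-77-22 + 11 = 1572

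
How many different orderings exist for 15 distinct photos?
15! = 1307674368000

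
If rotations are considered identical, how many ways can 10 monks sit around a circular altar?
Circular: fix one position, arrange the rest. (10-1)! = 362880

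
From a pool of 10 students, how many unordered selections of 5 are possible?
C(10,5) = 10!/(5!×5!) = 252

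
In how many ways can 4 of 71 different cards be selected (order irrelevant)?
C(71,4) = 71!/(4!×67!) = 971635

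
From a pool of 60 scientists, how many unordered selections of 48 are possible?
C(60,48) = 60!/(48!×12!) = 1399358844975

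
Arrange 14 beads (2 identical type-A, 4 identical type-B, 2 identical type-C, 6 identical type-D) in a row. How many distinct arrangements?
14! / (2! × 4! × 2! × 6!) = 1261260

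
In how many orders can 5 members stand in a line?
5! = 120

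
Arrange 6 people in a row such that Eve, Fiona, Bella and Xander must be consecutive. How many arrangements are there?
Treat the 4 as one block: (6-4+1)! × 4! = 6 × 24 = 144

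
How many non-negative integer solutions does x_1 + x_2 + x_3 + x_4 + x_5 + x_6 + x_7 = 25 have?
C(25+7-1, 7-1) = C(31, 6) = 736281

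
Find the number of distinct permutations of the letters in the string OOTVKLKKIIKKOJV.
15! / (5! × 2! × 2! × 3! × 1! × 1! × 1!) = 454053600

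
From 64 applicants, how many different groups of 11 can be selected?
C(64,11) = 64!/(11!×53!) = 743595781824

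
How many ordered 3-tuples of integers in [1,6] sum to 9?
Coefficient of x^9 in (x + x² + ... + x^6)^3. By inclusion-exclusion on dice exceeding 6: Σ_j (-1)^j C(3,j)·C(9-1-6j, 2) = C(3,0)·C(8,2) - C(3,1)·C(2,2) = 1·28 - 3·1 = 25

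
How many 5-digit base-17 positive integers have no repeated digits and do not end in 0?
Last digit: 16 nonzero choices. First digit: 15 (nonzero, ≠last). Middle 3: P(15,3) = 2730. Total = 655200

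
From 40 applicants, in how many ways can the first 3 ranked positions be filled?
P(40,3) = 40!/(40-3)! = 59280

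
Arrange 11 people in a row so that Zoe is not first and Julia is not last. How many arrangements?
By inclusion-exclusion: 11! - 2×(11-1)! + (11-2)! = 39916800 - 7257600 + 362880 = 33022080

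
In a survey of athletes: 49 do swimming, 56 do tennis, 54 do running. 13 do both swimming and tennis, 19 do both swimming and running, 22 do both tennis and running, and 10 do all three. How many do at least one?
|A∪B∪C| = 49+56+54-13-19-22+10 = 115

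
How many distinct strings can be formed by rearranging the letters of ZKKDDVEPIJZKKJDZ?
16! / (1! × 1! × 1! × 1! × 3! × 3! × 2! × 4!) = 12108096000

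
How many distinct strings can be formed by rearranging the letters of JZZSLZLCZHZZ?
12! / (1! × 1! × 1! × 1! × 6! × 2!) = 332640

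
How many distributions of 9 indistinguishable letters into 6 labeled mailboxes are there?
C(9+6-1, 6-1) = C(14, 5) = 2002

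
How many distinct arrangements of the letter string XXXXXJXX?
8! / (7! × 1!) = 8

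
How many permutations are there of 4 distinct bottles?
4! = 24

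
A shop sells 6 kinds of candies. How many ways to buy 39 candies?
C(39+6-1, 6-1) = C(44, 5) = 1086008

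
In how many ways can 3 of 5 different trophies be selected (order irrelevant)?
C(5,3) = 5!/(3!×2!) = 10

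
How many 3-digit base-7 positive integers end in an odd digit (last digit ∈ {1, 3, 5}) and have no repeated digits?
Last∈{1,3,5}. Last=0: 0. Last nonzero: 3×5×P(5,1) = 75. Total = 75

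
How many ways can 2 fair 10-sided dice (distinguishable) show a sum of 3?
Coefficient of x^3 in (x + x² + ... + x^10)^2. By inclusion-exclusion on dice exceeding 10: Σ_j (-1)^j C(2,j)·C(3-1-10j, 1) = C(2,0)·C(2,1) = 1·2 = 2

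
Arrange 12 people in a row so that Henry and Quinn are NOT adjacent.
Total - adjacent = 12! - (12-1)!×2 = 479001600 - 79833600 = 399168000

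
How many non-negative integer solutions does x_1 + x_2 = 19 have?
C(19+2-1, 2-1) = C(20, 1) = 20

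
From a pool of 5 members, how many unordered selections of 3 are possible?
C(5,3) = 5!/(3!×2!) = 10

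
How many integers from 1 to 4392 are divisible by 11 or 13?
⌊4392/11⌋ + ⌊4392/13⌋ - ⌊4392/143⌋ = 399 + 337 - 30 = 706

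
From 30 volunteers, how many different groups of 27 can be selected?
C(30,27) = 30!/(27!×3!) = 4060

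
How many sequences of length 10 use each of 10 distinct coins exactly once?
10! = 3628800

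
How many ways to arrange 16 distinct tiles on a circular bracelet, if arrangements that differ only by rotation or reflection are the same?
(16-1)!/2 = 1307674368000/2 = 653837184000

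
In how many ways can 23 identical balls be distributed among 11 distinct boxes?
C(23+11-1, 11-1) = C(33, 10) = 92561040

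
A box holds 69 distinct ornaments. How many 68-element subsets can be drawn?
C(69,68) = 69!/(68!×1!) = 69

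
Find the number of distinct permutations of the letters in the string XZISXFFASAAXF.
13! / (2! × 3! × 1! × 3! × 1! × 3!) = 14414400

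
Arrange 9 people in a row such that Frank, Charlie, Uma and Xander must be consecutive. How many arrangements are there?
Treat the 4 as one block: (9-4+1)! × 4! = 720 × 24 = 17280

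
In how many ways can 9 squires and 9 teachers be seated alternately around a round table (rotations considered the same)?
Fix one of the squires: (9-1)! ways for the remaining squires, × 9! ways for the teachers = 40320 × 362880 = 14631321600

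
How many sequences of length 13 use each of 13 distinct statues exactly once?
13! = 6227020800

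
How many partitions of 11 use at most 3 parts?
By conjugation, equals partitions of 11 into parts ≤ 3. Let r_j(i) = number of partitions of i into parts ≤ j, for i = 0..11. r_1(i) = 1 for all i; r_j(i) = r_{j-1}(i) + r_j(i-j). Rows j = 2..3: ≤2: 1 1 2 2 3 3 4 4 5 5 6 6; ≤3: 1 1 2 3 4 5 7 8 10 12 14 16. r_3(11) = 16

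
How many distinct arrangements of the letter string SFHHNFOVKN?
10! / (2! × 2! × 2! × 1! × 1! × 1! × 1!) = 453600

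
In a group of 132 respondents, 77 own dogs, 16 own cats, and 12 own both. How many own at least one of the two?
|A∪B| = |A| + |B| - |A∩B| = 77 + 16 - 12 = 81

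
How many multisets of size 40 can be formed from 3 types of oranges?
C(40+3-1, 3-1) = C(42, 2) = 861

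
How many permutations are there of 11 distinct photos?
11! = 39916800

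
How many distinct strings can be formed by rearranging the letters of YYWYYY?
6! / (5! × 1!) = 6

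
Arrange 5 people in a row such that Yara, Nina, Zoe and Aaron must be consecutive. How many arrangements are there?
Treat the 4 as one block: (5-4+1)! × 4! = 2 × 24 = 48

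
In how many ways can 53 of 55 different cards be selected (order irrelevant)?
C(55,53) = 55!/(53!×2!) = 1485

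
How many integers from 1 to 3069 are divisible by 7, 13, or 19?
⌊3069/7⌋+⌊3069/13⌋+⌊3069/19⌋ - ⌊3069/91⌋-⌊3069/133⌋-⌊3069/247⌋ + ⌊3069/1729⌋ = 438+236+161 - 33-23-12 + 1 = 768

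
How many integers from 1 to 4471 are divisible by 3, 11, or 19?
⌊4471/3⌋+⌊4471/11⌋+⌊4471/19⌋ - ⌊4471/33⌋-⌊4471/57⌋-⌊4471/209⌋ + ⌊4471/627⌋ = 1490+406+235 - 135-78-21 + 7 = 1904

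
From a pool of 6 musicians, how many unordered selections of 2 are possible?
C(6,2) = 6!/(2!×4!) = 15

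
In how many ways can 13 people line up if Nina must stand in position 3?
Fix one position: (13-1)! = 479001600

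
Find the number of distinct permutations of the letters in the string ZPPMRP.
6! / (1! × 3! × 1! × 1!) = 120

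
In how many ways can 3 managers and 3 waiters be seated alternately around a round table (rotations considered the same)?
Fix one of the managers: (3-1)! ways for the remaining managers, × 3! ways for the waiters = 2 × 6 = 12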